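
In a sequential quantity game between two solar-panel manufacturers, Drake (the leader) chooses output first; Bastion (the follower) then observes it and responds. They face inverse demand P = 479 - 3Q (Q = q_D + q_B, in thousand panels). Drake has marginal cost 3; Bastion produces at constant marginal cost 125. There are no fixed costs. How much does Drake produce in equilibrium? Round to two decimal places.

99.67

Solve by backward induction. Given q_D, the follower Bastion maximises π_B = (479 - 3q_D - 3q_B)q_B - 125q_B.
Setting the follower's marginal profit to zero, 354 - 3q_D - 6q_B = 0, i.e. q_B = (354 - 3q_D)/6.
Drake substitutes q_B(q_D) into its own profit: π_D = q_D(479 - 3q_D - (354 - 3q_D)/2) - 3q_D = (302 - (3/2)q_D)q_D - 3q_D.
The leader's first-order condition 299 - 3q_D = 0 yields q_D = 299/3.
Then q_B = (354 - 3·(299/3))/6 = 55/6.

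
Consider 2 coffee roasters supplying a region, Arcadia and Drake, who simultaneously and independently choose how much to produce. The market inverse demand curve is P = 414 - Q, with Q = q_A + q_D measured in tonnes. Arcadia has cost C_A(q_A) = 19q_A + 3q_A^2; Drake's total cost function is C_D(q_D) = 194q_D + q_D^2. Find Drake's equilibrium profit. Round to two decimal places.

Arcadia's profit: π_A = (414 - Q)q_A - (19q_A + 3q_A²). Setting ∂π_A/∂q_A = 0: 395 - 8q_A - (q_D) = 0.
Drake's profit: π_D = (414 - Q)q_D - (194q_D + q_D²). Setting ∂π_D/∂q_D = 0: 220 - 4q_D - (q_A) = 0.
Rearranging gives the reaction functions q_A = (395 - q_D)/8 and q_D = (220 - q_A)/4.
Solving the pair: q_A = 1360/31, q_D = 1365/31.
Price P = 414 - 87.9032 = 326.0968.
Drake's profit: 326.0968·(1365/31) - 194·(1365/31) - (1365/31)² = 3877.6795.

3877.68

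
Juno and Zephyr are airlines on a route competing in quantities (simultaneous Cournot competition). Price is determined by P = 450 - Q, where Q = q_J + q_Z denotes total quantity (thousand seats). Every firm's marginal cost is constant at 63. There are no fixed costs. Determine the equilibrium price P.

Each firm earns π_i = (450 - Q)q_i - 63q_i.
First-order condition (treating rivals' output as given): 387 - 2q_i - q_j = 0.
By symmetry each firm produces the same amount; substituting q_j = q_i yields q_i = 387/3 = 129.
Total output Q = 258, so price P = 450 - 258 = 192.

192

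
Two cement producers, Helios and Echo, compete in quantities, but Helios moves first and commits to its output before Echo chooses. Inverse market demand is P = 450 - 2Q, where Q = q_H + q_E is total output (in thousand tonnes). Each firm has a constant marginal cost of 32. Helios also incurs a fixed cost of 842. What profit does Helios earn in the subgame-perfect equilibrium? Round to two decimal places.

10078.25

The follower Echo best-responds to any q_H: π_E = (450 - 2Q)q_E - 32q_E.
∂π_E/∂q_E = 418 - 2q_H - 4q_E = 0 gives the reaction function q_E = (418 - 2q_H)/4.
Helios substitutes q_E(q_H) into its own profit: π_H = q_H(450 - 2q_H - (418 - 2q_H)/2) - 32q_H = (241 - q_H)q_H - 32q_H.
Leader FOC: 209 - 2q_H = 0, so q_H = 209/2.
Then q_E = (418 - 2·(209/2))/4 = 209/4.
Price P = 450 - 2·(627/4) = 273/2.
Helios's profit: (273/2 - 32)·(209/2) - 842 = 10078.2500.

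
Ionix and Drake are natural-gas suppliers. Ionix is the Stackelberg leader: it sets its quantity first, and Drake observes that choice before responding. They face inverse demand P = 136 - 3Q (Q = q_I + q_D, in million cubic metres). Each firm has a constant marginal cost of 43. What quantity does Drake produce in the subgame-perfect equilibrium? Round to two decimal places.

The follower Drake best-responds to any q_I: π_D = (136 - 3Q)q_D - 43q_D.
Follower FOC: 93 - 3q_I - 6q_D = 0, so q_D(q_I) = (93 - 3q_I)/6.
The leader anticipates this reaction. Substituting into P = 136 - 3Q gives P = 179/2 - (3/2)q_I, so π_I = (179/2 - (3/2)q_I)q_I - 43q_I.
The leader's first-order condition 93/2 - 3q_I = 0 yields q_I = 31/2.
Then q_D = (93 - 3·(31/2))/6 = 31/4.

7.75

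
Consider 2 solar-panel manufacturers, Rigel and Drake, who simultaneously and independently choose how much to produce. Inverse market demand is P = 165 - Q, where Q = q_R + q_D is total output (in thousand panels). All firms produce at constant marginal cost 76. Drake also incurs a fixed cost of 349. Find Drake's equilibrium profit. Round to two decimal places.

Each firm earns π_i = (165 - Q)q_i - 76q_i.
Setting ∂π_i/∂q_i = 0 with rivals' quantities fixed: 89 - 2q_i - q_j = 0.
With identical firms every q_j equals q_i, so q_j = q_i and 89 = 3q_i, giving q_i = 89/3.
Price P = 165 - 178/3 = 317/3.
Drake's profit: (317/3 - 76)·(89/3) - 349 = 531.1111.

531.11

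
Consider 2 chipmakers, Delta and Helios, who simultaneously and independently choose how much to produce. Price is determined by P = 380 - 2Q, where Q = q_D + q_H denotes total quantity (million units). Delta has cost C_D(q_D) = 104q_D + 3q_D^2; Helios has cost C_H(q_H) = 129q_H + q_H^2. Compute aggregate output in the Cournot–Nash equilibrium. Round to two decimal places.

55.57

Delta's profit: π_D = (380 - 2Q)q_D - (104q_D + 3q_D²). Setting ∂π_D/∂q_D = 0: 276 - 10q_D - 2(q_H) = 0.
Helios's profit: π_H = (380 - 2Q)q_H - (129q_H + q_H²). Setting ∂π_H/∂q_H = 0: 251 - 6q_H - 2(q_D) = 0.
Best responses: q_D = (276 - 2q_H)/10, q_H = (251 - 2q_D)/6.
Solving the pair: q_D = 577/28, q_H = 979/28.
Total output Q = 577/28 + 979/28 = 389/7.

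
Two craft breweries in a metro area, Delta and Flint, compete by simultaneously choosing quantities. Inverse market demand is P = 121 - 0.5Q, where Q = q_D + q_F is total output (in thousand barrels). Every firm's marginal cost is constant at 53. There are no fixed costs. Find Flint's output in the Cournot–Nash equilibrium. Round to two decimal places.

45.33

Each firm earns π_i = (121 - 0.5Q)q_i - 53q_i.
Setting ∂π_i/∂q_i = 0 with rivals' quantities fixed: 68 - q_i - (1/2)q_j = 0.
By symmetry each firm produces the same amount; substituting q_j = q_i yields q_i = 68/(3/2) = 136/3.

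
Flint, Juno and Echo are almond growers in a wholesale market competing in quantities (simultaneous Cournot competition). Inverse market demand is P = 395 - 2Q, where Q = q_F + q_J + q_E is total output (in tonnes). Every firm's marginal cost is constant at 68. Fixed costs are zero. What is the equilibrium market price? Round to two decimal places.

149.75

Each firm earns π_i = (395 - 2Q)q_i - 68q_i.
Setting ∂π_i/∂q_i = 0 with rivals' quantities fixed: 327 - 4q_i - 2·Σ_{j≠i} q_j = 0.
By symmetry each firm produces the same amount; substituting Σ_{j≠i} q_j = 2q_i yields q_i = 327/8.
Total output Q = 981/8, so price P = 395 - 2·(981/8) = 599/4.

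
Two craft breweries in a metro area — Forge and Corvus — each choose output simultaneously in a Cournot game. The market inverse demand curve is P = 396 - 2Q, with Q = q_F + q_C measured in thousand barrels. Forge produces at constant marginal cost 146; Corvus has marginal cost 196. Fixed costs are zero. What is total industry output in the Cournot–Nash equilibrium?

Forge's profit: π_F = (396 - 2Q)q_F - (146q_F). Setting ∂π_F/∂q_F = 0: 250 - 4q_F - 2(q_C) = 0.
Corvus's profit: π_C = (396 - 2Q)q_C - (196q_C). Setting ∂π_C/∂q_C = 0: 200 - 4q_C - 2(q_F) = 0.
Rearranging gives the reaction functions q_F = (250 - 2q_C)/4 and q_C = (200 - 2q_F)/4.
Solving the pair: q_F = 50, q_C = 25.
Total output Q = 50 + 25 = 75.

75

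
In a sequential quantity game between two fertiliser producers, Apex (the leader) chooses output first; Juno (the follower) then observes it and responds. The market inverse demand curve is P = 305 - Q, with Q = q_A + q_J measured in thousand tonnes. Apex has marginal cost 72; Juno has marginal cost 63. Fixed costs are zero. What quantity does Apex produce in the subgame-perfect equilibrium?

Solve by backward induction. Given q_A, the follower Juno maximises π_J = (305 - q_A - q_J)q_J - 63q_J.
∂π_J/∂q_J = 242 - q_A - 2q_J = 0 gives the reaction function q_J = (242 - q_A)/2.
The leader anticipates this reaction. Substituting into P = 305 - Q gives P = 184 - (1/2)q_A, so π_A = (184 - (1/2)q_A)q_A - 72q_A.
Maximising: ∂π_A/∂q_A = 112 - q_A = 0, giving q_A = 112.
Then q_J = (242 - 112)/2 = 65.

112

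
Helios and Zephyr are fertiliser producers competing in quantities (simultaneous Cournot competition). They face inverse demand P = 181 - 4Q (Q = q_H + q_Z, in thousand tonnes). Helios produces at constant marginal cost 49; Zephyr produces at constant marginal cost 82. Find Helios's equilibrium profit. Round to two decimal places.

756.25

Helios's profit: π_H = (181 - 4Q)q_H - (49q_H). Setting ∂π_H/∂q_H = 0: 132 - 8q_H - 4(q_Z) = 0.
Zephyr's profit: π_Z = (181 - 4Q)q_Z - (82q_Z). Setting ∂π_Z/∂q_Z = 0: 99 - 8q_Z - 4(q_H) = 0.
So q_H = (132 - 4q_Z)/8 and q_Z = (99 - 4q_H)/8.
Solving the pair: q_H = 55/4, q_Z = 11/2.
Price P = 181 - 4·(77/4) = 104.
Helios's profit: (104 - 49)·(55/4) = 756.2500.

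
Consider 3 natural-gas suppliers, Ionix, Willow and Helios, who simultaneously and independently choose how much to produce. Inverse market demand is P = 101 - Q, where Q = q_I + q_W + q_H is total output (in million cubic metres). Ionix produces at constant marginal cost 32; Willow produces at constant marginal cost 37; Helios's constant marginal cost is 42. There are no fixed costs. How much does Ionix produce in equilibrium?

Ionix's profit: π_I = (101 - Q)q_I - (32q_I). Setting ∂π_I/∂q_I = 0: 69 - 2q_I - (q_W + q_H) = 0.
Willow's profit: π_W = (101 - Q)q_W - (37q_W). Setting ∂π_W/∂q_W = 0: 64 - 2q_W - (q_I + q_H) = 0.
Helios's profit: π_H = (101 - Q)q_H - (42q_H). Setting ∂π_H/∂q_H = 0: 59 - 2q_H - (q_I + q_W) = 0.
Adding the 3 first-order conditions: 192 − 4Q = 0, so Q = 48.
Back-substituting: q_I = (69 − 48) = 21, q_W = (64 − 48) = 16, q_H = (59 − 48) = 11.

21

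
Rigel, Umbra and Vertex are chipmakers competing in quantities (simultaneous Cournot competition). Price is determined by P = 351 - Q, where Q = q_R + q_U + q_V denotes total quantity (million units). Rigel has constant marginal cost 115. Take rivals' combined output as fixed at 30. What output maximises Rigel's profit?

With rivals' combined output fixed at 30, Rigel's profit is π_R = (351 - 30 - q_R)q_R - (115q_R) = (321 - q_R)q_R - (115q_R).
∂π_R/∂q_R = 206 - 2q_R = 0, so q_R = 103.

103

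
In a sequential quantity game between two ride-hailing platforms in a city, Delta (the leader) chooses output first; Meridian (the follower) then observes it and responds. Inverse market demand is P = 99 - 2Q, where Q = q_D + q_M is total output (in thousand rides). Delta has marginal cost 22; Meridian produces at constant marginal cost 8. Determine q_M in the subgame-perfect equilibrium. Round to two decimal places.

14.88

Solve by backward induction. Given q_D, the follower Meridian maximises π_M = (99 - 2q_D - 2q_M)q_M - 8q_M.
Setting the follower's marginal profit to zero, 91 - 2q_D - 4q_M = 0, i.e. q_M = (91 - 2q_D)/4.
Delta substitutes q_M(q_D) into its own profit: π_D = q_D(99 - 2q_D - (91 - 2q_D)/2) - 22q_D = (107/2 - q_D)q_D - 22q_D.
Maximising: ∂π_D/∂q_D = 63/2 - 2q_D = 0, giving q_D = 63/4.
Then q_M = (91 - 2·(63/4))/4 = 119/8.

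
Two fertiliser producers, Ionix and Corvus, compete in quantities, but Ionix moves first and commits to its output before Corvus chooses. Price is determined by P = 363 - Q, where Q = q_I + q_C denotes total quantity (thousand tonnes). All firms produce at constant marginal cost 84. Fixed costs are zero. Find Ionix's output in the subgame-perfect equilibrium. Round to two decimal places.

139.50

The follower Corvus best-responds to any q_I: π_C = (363 - Q)q_C - 84q_C.
∂π_C/∂q_C = 279 - q_I - 2q_C = 0 gives the reaction function q_C = (279 - q_I)/2.
Ionix substitutes q_C(q_I) into its own profit: π_I = q_I(363 - q_I - (279 - q_I)/2) - 84q_I = (447/2 - (1/2)q_I)q_I - 84q_I.
Maximising: ∂π_I/∂q_I = 279/2 - q_I = 0, giving q_I = 279/2.
Then q_C = (279 - 279/2)/2 = 279/4.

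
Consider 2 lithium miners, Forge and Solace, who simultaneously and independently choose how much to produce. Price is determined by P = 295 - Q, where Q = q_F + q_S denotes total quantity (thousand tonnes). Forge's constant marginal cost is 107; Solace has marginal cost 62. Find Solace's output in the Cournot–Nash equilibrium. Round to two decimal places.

92.67

Forge's profit: π_F = (295 - Q)q_F - (107q_F). Setting ∂π_F/∂q_F = 0: 188 - 2q_F - (q_S) = 0.
Solace's first-order condition: 233 - 2q_S - (q_F) = 0.
Rearranging gives the reaction functions q_F = (188 - q_S)/2 and q_S = (233 - q_F)/2.
Solving the pair: q_F = 143/3, q_S = 278/3.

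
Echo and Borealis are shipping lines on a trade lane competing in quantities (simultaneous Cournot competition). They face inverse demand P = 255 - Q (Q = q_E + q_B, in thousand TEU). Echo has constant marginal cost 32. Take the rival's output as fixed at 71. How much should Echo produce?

76

With the rival's output fixed at 71, Echo's profit is π_E = (255 - 71 - q_E)q_E - (32q_E) = (184 - q_E)q_E - (32q_E).
∂π_E/∂q_E = 152 - 2q_E = 0, so q_E = 76.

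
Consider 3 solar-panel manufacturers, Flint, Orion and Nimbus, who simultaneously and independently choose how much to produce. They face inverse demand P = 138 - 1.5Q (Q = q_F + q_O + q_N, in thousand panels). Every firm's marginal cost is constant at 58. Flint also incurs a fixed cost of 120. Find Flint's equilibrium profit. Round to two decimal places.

146.67

Each firm earns π_i = (138 - 1.5Q)q_i - 58q_i.
Setting ∂π_i/∂q_i = 0 with rivals' quantities fixed: 80 - 3q_i - (3/2)·Σ_{j≠i} q_j = 0.
By symmetry each firm produces the same amount; substituting Σ_{j≠i} q_j = 2q_i yields q_i = 80/6 = 40/3.
Price P = 138 - (3/2)·40 = 78.
Flint's profit: (78 - 58)·(40/3) - 120 = 440/3.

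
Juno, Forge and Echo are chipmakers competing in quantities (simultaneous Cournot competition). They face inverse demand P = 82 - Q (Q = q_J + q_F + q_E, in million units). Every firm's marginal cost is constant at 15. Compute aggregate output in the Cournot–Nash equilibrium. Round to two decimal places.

Each firm earns π_i = (82 - Q)q_i - 15q_i.
First-order condition (treating rivals' output as given): 67 - 2q_i - Σ_{j≠i} q_j = 0.
With identical firms every q_j equals q_i, so Σ_{j≠i} q_j = 2q_i and 67 = 4q_i, giving q_i = 67/4.
Total output Q = 67/4 + 67/4 + 67/4 = 201/4.

50.25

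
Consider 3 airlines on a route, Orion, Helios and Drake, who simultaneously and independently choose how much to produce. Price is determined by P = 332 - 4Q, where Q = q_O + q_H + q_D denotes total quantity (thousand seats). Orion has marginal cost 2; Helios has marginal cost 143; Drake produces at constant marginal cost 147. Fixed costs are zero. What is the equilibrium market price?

Orion's profit: π_O = (332 - 4Q)q_O - (2q_O). Setting ∂π_O/∂q_O = 0: 330 - 8q_O - 4(q_H + q_D) = 0.
Helios's first-order condition: 189 - 8q_H - 4(q_O + q_D) = 0.
Drake's profit: π_D = (332 - 4Q)q_D - (147q_D). Setting ∂π_D/∂q_D = 0: 185 - 8q_D - 4(q_O + q_H) = 0.
Adding the 3 conditions: 704 − 8Q − 8Q = 0, i.e. Q = 44.
Back-substituting: q_O = (330 − 176)/4 = 77/2, q_H = (189 − 176)/4 = 13/4, q_D = (185 − 176)/4 = 9/4.
Total output Q = 44, so price P = 332 - 4·44 = 156.

156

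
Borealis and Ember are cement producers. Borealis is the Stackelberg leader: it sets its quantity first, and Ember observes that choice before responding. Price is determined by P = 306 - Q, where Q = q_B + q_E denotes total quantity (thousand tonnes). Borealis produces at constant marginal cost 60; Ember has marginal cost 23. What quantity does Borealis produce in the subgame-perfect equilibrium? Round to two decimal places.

The follower Ember best-responds to any q_B: π_E = (306 - Q)q_E - 23q_E.
Setting the follower's marginal profit to zero, 283 - q_B - 2q_E = 0, i.e. q_E = (283 - q_B)/2.
The leader anticipates this reaction. Substituting into P = 306 - Q gives P = 329/2 - (1/2)q_B, so π_B = (329/2 - (1/2)q_B)q_B - 60q_B.
The leader's first-order condition 209/2 - q_B = 0 yields q_B = 209/2.
Then q_E = (283 - 209/2)/2 = 357/4.

104.50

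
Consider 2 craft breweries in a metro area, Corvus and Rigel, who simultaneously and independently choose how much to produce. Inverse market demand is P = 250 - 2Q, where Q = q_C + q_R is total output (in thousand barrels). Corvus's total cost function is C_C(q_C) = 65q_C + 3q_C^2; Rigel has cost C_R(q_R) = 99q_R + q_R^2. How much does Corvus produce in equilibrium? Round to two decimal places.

Corvus's profit: π_C = (250 - 2Q)q_C - (65q_C + 3q_C²). Setting ∂π_C/∂q_C = 0: 185 - 10q_C - 2(q_R) = 0.
Rigel's first-order condition: 151 - 6q_R - 2(q_C) = 0.
Rearranging gives the reaction functions q_C = (185 - 2q_R)/10 and q_R = (151 - 2q_C)/6.
Solving the pair: q_C = 101/7, q_R = 285/14.

14.43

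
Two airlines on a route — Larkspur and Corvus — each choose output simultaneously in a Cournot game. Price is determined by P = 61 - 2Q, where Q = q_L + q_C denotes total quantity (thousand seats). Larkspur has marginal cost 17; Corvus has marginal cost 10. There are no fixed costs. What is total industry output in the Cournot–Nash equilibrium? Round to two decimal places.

15.83

Larkspur's profit: π_L = (61 - 2Q)q_L - (17q_L). Setting ∂π_L/∂q_L = 0: 44 - 4q_L - 2(q_C) = 0.
Corvus's profit: π_C = (61 - 2Q)q_C - (10q_C). Setting ∂π_C/∂q_C = 0: 51 - 4q_C - 2(q_L) = 0.
Best responses: q_L = (44 - 2q_C)/4, q_C = (51 - 2q_L)/4.
Substituting one into the other gives q_L = 37/6 and q_C = 29/3.
Total output Q = 37/6 + 29/3 = 95/6.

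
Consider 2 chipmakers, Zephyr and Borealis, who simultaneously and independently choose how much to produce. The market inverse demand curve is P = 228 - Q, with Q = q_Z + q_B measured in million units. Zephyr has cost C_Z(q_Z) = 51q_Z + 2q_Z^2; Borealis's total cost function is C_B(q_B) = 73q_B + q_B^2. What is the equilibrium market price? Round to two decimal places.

Zephyr's profit: π_Z = (228 - Q)q_Z - (51q_Z + 2q_Z²). Setting ∂π_Z/∂q_Z = 0: 177 - 6q_Z - (q_B) = 0.
Borealis's first-order condition: 155 - 4q_B - (q_Z) = 0.
Rearranging gives the reaction functions q_Z = (177 - q_B)/6 and q_B = (155 - q_Z)/4.
Solving the pair: q_Z = 553/23, q_B = 753/23.
Total output Q = 1306/23, so price P = 228 - 1306/23 = 171.2174.

171.22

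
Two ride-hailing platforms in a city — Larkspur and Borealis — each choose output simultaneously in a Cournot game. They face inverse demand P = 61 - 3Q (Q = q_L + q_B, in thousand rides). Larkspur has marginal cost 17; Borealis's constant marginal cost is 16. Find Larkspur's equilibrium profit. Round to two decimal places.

68.48

Larkspur's profit: π_L = (61 - 3Q)q_L - (17q_L). Setting ∂π_L/∂q_L = 0: 44 - 6q_L - 3(q_B) = 0.
Borealis's first-order condition: 45 - 6q_B - 3(q_L) = 0.
Best responses: q_L = (44 - 3q_B)/6, q_B = (45 - 3q_L)/6.
Solving the pair: q_L = 43/9, q_B = 46/9.
Price P = 61 - 3·(89/9) = 94/3.
Larkspur's profit: (94/3 - 17)·(43/9) = 1849/27.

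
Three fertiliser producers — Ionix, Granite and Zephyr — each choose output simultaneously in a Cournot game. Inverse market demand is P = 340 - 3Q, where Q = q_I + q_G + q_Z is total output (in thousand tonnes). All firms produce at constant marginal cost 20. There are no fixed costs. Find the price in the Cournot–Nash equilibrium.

100

Each firm earns π_i = (340 - 3Q)q_i - 20q_i.
Setting ∂π_i/∂q_i = 0 with rivals' quantities fixed: 320 - 6q_i - 3·Σ_{j≠i} q_j = 0.
With identical firms every q_j equals q_i, so Σ_{j≠i} q_j = 2q_i and 320 = 12q_i, giving q_i = 80/3.
Total output Q = 80, so price P = 340 - 3·80 = 100.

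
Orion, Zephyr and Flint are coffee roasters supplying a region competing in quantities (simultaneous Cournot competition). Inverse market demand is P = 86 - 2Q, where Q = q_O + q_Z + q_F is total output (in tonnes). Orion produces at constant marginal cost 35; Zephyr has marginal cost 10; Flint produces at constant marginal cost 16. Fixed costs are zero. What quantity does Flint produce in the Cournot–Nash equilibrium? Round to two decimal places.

Orion's profit: π_O = (86 - 2Q)q_O - (35q_O). Setting ∂π_O/∂q_O = 0: 51 - 4q_O - 2(q_Z + q_F) = 0.
Zephyr's first-order condition: 76 - 4q_Z - 2(q_O + q_F) = 0.
Flint's profit: π_F = (86 - 2Q)q_F - (16q_F). Setting ∂π_F/∂q_F = 0: 70 - 4q_F - 2(q_O + q_Z) = 0.
Adding the 3 first-order conditions: 197 − 8Q = 0, so Q = 197/8.
Back-substituting: q_O = (51 − 197/4)/2 = 7/8, q_Z = (76 − 197/4)/2 = 107/8, q_F = (70 − 197/4)/2 = 83/8.

10.38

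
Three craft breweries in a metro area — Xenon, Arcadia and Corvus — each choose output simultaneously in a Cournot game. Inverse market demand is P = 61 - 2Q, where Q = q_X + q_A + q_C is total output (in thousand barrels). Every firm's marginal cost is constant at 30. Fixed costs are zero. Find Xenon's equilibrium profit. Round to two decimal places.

A representative firm's profit is π_i = q_i(61 - 2Q) - 30q_i.
First-order condition (treating rivals' output as given): 31 - 4q_i - 2·Σ_{j≠i} q_j = 0.
With identical firms every q_j equals q_i, so Σ_{j≠i} q_j = 2q_i and 31 = 8q_i, giving q_i = 31/8.
Price P = 61 - 2·(93/8) = 151/4.
Xenon's profit: (151/4 - 30)·(31/8) = 961/32.

30.03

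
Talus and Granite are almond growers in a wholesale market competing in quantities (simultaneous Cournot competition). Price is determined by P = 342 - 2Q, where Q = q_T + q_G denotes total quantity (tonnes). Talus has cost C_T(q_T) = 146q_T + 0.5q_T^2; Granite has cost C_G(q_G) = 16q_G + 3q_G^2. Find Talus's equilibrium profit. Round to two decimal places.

2021.34

Talus's profit: π_T = (342 - 2Q)q_T - (146q_T + (1/2)q_T²). Setting ∂π_T/∂q_T = 0: 196 - 5q_T - 2(q_G) = 0.
Granite's profit: π_G = (342 - 2Q)q_G - (16q_G + 3q_G²). Setting ∂π_G/∂q_G = 0: 326 - 10q_G - 2(q_T) = 0.
So q_T = (196 - 2q_G)/5 and q_G = (326 - 2q_T)/10.
Solving the pair: q_T = 654/23, q_G = 619/23.
Price P = 342 - 2·(1273/23) = 231.3043.
Talus's profit: 231.3043·(654/23) - 146·(654/23) - (1/2)(654/23)² = 2021.3422.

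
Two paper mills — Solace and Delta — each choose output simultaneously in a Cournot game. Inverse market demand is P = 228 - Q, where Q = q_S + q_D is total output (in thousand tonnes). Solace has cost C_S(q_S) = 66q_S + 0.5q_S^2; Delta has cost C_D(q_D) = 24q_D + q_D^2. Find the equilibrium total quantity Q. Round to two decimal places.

Solace's profit: π_S = (228 - Q)q_S - (66q_S + (1/2)q_S²). Setting ∂π_S/∂q_S = 0: 162 - 3q_S - (q_D) = 0.
Delta's first-order condition: 204 - 4q_D - (q_S) = 0.
So q_S = (162 - q_D)/3 and q_D = (204 - q_S)/4.
Substituting one into the other gives q_S = 444/11 and q_D = 450/11.
Total output Q = 444/11 + 450/11 = 894/11.

81.27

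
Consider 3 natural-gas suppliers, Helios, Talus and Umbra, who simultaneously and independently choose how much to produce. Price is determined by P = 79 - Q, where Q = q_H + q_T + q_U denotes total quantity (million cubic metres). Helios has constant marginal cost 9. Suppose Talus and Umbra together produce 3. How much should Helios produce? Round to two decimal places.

33.50

With rivals' combined output fixed at 3, Helios's profit is π_H = (79 - 3 - q_H)q_H - (9q_H) = (76 - q_H)q_H - (9q_H).
∂π_H/∂q_H = 67 - 2q_H = 0, so q_H = 67/2.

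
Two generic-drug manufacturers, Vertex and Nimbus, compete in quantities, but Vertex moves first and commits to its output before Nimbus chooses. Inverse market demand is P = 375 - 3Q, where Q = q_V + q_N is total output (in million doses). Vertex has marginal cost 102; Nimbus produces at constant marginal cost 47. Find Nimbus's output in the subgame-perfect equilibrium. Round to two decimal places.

The follower Nimbus best-responds to any q_V: π_N = (375 - 3Q)q_N - 47q_N.
Follower FOC: 328 - 3q_V - 6q_N = 0, so q_N(q_V) = (328 - 3q_V)/6.
The leader anticipates this reaction. Substituting into P = 375 - 3Q gives P = 211 - (3/2)q_V, so π_V = (211 - (3/2)q_V)q_V - 102q_V.
Maximising: ∂π_V/∂q_V = 109 - 3q_V = 0, giving q_V = 109/3.
Then q_N = (328 - 3·(109/3))/6 = 73/2.

36.50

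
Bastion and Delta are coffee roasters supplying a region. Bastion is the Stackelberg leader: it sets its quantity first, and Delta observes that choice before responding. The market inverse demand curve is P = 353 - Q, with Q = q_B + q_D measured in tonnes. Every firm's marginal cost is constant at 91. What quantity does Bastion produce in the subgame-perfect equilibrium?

The follower Delta best-responds to any q_B: π_D = (353 - Q)q_D - 91q_D.
Setting the follower's marginal profit to zero, 262 - q_B - 2q_D = 0, i.e. q_D = (262 - q_B)/2.
The leader anticipates this reaction. Substituting into P = 353 - Q gives P = 222 - (1/2)q_B, so π_B = (222 - (1/2)q_B)q_B - 91q_B.
The leader's first-order condition 131 - q_B = 0 yields q_B = 131.
Then q_D = (262 - 131)/2 = 131/2.

131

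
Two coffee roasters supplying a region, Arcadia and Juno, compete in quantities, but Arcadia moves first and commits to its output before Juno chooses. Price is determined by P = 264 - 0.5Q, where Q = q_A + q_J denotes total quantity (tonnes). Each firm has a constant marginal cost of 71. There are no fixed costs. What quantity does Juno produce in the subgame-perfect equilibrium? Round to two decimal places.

96.50

The follower Juno best-responds to any q_A: π_J = (264 - 0.5Q)q_J - 71q_J.
Follower FOC: 193 - (1/2)q_A - q_J = 0, so q_J(q_A) = (193 - (1/2)q_A).
Arcadia substitutes q_J(q_A) into its own profit: π_A = q_A(264 - (1/2)q_A - (193 - (1/2)q_A)/2) - 71q_A = (335/2 - (1/4)q_A)q_A - 71q_A.
Maximising: ∂π_A/∂q_A = 193/2 - (1/2)q_A = 0, giving q_A = 193.
Then q_J = (193 - (1/2)·193) = 193/2.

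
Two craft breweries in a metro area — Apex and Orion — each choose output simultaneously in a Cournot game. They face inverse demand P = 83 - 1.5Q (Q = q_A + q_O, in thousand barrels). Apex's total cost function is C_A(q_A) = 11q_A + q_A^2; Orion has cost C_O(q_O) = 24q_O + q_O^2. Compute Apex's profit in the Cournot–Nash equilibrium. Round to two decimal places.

356.05

Apex's profit: π_A = (83 - 1.5Q)q_A - (11q_A + q_A²). Setting ∂π_A/∂q_A = 0: 72 - 5q_A - (3/2)(q_O) = 0.
Orion's profit: π_O = (83 - 1.5Q)q_O - (24q_O + q_O²). Setting ∂π_O/∂q_O = 0: 59 - 5q_O - (3/2)(q_A) = 0.
So q_A = (72 - (3/2)q_O)/5 and q_O = (59 - (3/2)q_A)/5.
Solving the pair: q_A = 1086/91, q_O = 748/91.
Price P = 83 - (3/2)·(262/13) = 686/13.
Apex's profit: (686/13)·(1086/91) - 11·(1086/91) - (1086/91)² = 356.0548.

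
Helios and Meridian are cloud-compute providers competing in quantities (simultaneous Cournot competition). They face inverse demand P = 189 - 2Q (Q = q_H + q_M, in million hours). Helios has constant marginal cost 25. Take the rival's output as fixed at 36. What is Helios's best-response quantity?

23

With the rival's output fixed at 36, Helios's profit is π_H = (189 - 2·36 - 2q_H)q_H - (25q_H) = (117 - 2q_H)q_H - (25q_H).
∂π_H/∂q_H = 92 - 4q_H = 0, so q_H = 23.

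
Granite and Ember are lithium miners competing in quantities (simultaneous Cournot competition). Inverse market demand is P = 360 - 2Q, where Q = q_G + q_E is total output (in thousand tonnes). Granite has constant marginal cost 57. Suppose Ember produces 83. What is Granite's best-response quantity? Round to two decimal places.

34.25

With the rival's output fixed at 83, Granite's profit is π_G = (360 - 2·83 - 2q_G)q_G - (57q_G) = (194 - 2q_G)q_G - (57q_G).
∂π_G/∂q_G = 137 - 4q_G = 0, so q_G = 137/4.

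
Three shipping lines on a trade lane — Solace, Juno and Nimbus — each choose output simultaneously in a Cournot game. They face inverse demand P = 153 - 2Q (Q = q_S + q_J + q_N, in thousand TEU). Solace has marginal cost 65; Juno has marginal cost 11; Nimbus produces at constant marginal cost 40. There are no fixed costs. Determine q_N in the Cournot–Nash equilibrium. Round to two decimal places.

Solace's profit: π_S = (153 - 2Q)q_S - (65q_S). Setting ∂π_S/∂q_S = 0: 88 - 4q_S - 2(q_J + q_N) = 0.
Juno's first-order condition: 142 - 4q_J - 2(q_S + q_N) = 0.
Nimbus's first-order condition: 113 - 4q_N - 2(q_S + q_J) = 0.
Summing all 3 equations gives 343 − 8Q = 0, hence Q = 343/8.
Back-substituting: q_S = (88 − 343/4)/2 = 9/8, q_J = (142 − 343/4)/2 = 225/8, q_N = (113 − 343/4)/2 = 109/8.

13.63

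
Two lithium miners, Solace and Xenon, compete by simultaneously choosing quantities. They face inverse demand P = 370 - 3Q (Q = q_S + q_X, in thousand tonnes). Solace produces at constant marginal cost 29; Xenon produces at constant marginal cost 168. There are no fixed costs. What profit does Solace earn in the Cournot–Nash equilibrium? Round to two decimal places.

8533.33

Solace's profit: π_S = (370 - 3Q)q_S - (29q_S). Setting ∂π_S/∂q_S = 0: 341 - 6q_S - 3(q_X) = 0.
Xenon's first-order condition: 202 - 6q_X - 3(q_S) = 0.
Rearranging gives the reaction functions q_S = (341 - 3q_X)/6 and q_X = (202 - 3q_S)/6.
Solving the pair: q_S = 160/3, q_X = 7.
Price P = 370 - 3·(181/3) = 189.
Solace's profit: (189 - 29)·(160/3) = 8533.3333.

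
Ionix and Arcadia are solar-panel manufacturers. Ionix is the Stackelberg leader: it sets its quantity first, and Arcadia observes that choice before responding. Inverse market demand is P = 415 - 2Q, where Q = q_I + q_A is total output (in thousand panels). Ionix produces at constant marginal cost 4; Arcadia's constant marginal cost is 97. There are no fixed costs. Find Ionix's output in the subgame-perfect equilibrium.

126

Solve by backward induction. Given q_I, the follower Arcadia maximises π_A = (415 - 2q_I - 2q_A)q_A - 97q_A.
Follower FOC: 318 - 2q_I - 4q_A = 0, so q_A(q_I) = (318 - 2q_I)/4.
The leader anticipates this reaction. Substituting into P = 415 - 2Q gives P = 256 - q_I, so π_I = (256 - q_I)q_I - 4q_I.
Leader FOC: 252 - 2q_I = 0, so q_I = 126.
Then q_A = (318 - 2·126)/4 = 33/2.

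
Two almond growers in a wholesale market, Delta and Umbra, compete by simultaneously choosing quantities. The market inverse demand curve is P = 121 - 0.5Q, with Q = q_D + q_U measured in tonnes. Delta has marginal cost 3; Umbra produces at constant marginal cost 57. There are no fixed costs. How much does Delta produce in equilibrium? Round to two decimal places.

114.67

Delta's profit: π_D = (121 - 0.5Q)q_D - (3q_D). Setting ∂π_D/∂q_D = 0: 118 - q_D - (1/2)(q_U) = 0.
Umbra's profit: π_U = (121 - 0.5Q)q_U - (57q_U). Setting ∂π_U/∂q_U = 0: 64 - q_U - (1/2)(q_D) = 0.
Rearranging gives the reaction functions q_D = (118 - (1/2)q_U) and q_U = (64 - (1/2)q_D).
Substituting one into the other gives q_D = 344/3 and q_U = 20/3.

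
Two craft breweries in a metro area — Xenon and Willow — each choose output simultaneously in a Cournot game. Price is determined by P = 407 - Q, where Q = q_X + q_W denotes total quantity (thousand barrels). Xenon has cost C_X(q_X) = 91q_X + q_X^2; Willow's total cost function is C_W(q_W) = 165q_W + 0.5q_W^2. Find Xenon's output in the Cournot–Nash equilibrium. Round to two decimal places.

64.18

Xenon's profit: π_X = (407 - Q)q_X - (91q_X + q_X²). Setting ∂π_X/∂q_X = 0: 316 - 4q_X - (q_W) = 0.
Willow's profit: π_W = (407 - Q)q_W - (165q_W + (1/2)q_W²). Setting ∂π_W/∂q_W = 0: 242 - 3q_W - (q_X) = 0.
So q_X = (316 - q_W)/4 and q_W = (242 - q_X)/3.
Substituting one into the other gives q_X = 706/11 and q_W = 652/11.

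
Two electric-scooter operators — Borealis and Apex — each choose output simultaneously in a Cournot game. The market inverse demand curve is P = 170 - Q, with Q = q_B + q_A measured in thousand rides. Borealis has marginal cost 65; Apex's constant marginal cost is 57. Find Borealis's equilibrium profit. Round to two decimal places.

1045.44

Borealis's profit: π_B = (170 - Q)q_B - (65q_B). Setting ∂π_B/∂q_B = 0: 105 - 2q_B - (q_A) = 0.
Apex's first-order condition: 113 - 2q_A - (q_B) = 0.
Best responses: q_B = (105 - q_A)/2, q_A = (113 - q_B)/2.
Substituting one into the other gives q_B = 97/3 and q_A = 121/3.
Price P = 170 - 218/3 = 292/3.
Borealis's profit: (292/3 - 65)·(97/3) = 1045.4444.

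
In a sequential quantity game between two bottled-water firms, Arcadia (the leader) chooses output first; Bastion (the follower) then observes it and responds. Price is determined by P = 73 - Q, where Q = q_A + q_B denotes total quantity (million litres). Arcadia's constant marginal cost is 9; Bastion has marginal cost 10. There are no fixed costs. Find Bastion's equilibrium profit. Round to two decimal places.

232.56

Solve by backward induction. Given q_A, the follower Bastion maximises π_B = (73 - q_A - q_B)q_B - 10q_B.
∂π_B/∂q_B = 63 - q_A - 2q_B = 0 gives the reaction function q_B = (63 - q_A)/2.
The leader anticipates this reaction. Substituting into P = 73 - Q gives P = 83/2 - (1/2)q_A, so π_A = (83/2 - (1/2)q_A)q_A - 9q_A.
Leader FOC: 65/2 - q_A = 0, so q_A = 65/2.
Then q_B = (63 - 65/2)/2 = 61/4.
Price P = 73 - 191/4 = 101/4.
Bastion's profit: (101/4 - 10)·(61/4) = 232.5625.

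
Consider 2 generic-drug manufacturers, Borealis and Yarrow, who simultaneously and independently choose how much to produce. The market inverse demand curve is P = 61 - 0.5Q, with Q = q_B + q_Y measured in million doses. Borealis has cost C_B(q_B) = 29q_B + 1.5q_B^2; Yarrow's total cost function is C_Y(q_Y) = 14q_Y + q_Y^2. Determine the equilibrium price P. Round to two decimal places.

50.60

Borealis's profit: π_B = (61 - 0.5Q)q_B - (29q_B + (3/2)q_B²). Setting ∂π_B/∂q_B = 0: 32 - 4q_B - (1/2)(q_Y) = 0.
Yarrow's profit: π_Y = (61 - 0.5Q)q_Y - (14q_Y + q_Y²). Setting ∂π_Y/∂q_Y = 0: 47 - 3q_Y - (1/2)(q_B) = 0.
Rearranging gives the reaction functions q_B = (32 - (1/2)q_Y)/4 and q_Y = (47 - (1/2)q_B)/3.
Substituting one into the other gives q_B = 290/47 and q_Y = 688/47.
Total output Q = 978/47, so price P = 61 - (1/2)·(978/47) = 50.5957.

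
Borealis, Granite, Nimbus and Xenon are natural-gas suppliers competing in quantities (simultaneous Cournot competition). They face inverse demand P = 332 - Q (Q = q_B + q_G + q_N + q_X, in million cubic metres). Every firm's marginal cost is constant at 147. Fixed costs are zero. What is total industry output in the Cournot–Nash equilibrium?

A representative firm's profit is π_i = q_i(332 - Q) - 147q_i.
Setting ∂π_i/∂q_i = 0 with rivals' quantities fixed: 185 - 2q_i - Σ_{j≠i} q_j = 0.
By symmetry each firm produces the same amount; substituting Σ_{j≠i} q_j = 3q_i yields q_i = 185/5 = 37.
Total output Q = 37 + 37 + 37 + 37 = 148.

148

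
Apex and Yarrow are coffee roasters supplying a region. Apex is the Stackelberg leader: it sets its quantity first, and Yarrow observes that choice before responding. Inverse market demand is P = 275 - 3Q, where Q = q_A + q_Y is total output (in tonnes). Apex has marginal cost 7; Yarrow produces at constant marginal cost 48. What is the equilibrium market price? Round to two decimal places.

The follower Yarrow best-responds to any q_A: π_Y = (275 - 3Q)q_Y - 48q_Y.
Follower FOC: 227 - 3q_A - 6q_Y = 0, so q_Y(q_A) = (227 - 3q_A)/6.
Apex substitutes q_Y(q_A) into its own profit: π_A = q_A(275 - 3q_A - (227 - 3q_A)/2) - 7q_A = (323/2 - (3/2)q_A)q_A - 7q_A.
The leader's first-order condition 309/2 - 3q_A = 0 yields q_A = 103/2.
Then q_Y = (227 - 3·(103/2))/6 = 145/12.
Total output Q = 763/12, so price P = 275 - 3·(763/12) = 337/4.

84.25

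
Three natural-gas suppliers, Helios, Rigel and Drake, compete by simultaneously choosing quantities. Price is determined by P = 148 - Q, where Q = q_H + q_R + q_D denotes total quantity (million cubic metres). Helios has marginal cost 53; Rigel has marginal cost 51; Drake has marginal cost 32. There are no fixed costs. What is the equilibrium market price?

Helios's profit: π_H = (148 - Q)q_H - (53q_H). Setting ∂π_H/∂q_H = 0: 95 - 2q_H - (q_R + q_D) = 0.
Rigel's profit: π_R = (148 - Q)q_R - (51q_R). Setting ∂π_R/∂q_R = 0: 97 - 2q_R - (q_H + q_D) = 0.
Drake's profit: π_D = (148 - Q)q_D - (32q_D). Setting ∂π_D/∂q_D = 0: 116 - 2q_D - (q_H + q_R) = 0.
Adding the 3 conditions: 308 − 2Q − 2Q = 0, i.e. Q = 77.
Back-substituting: q_H = (95 − 77) = 18, q_R = (97 − 77) = 20, q_D = (116 − 77) = 39.
Total output Q = 77, so price P = 148 - 77 = 71.

71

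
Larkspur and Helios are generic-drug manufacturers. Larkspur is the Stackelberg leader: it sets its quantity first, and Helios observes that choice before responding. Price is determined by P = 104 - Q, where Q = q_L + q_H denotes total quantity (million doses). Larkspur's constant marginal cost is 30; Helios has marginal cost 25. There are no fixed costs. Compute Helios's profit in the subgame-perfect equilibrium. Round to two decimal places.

495.06

Solve by backward induction. Given q_L, the follower Helios maximises π_H = (104 - q_L - q_H)q_H - 25q_H.
∂π_H/∂q_H = 79 - q_L - 2q_H = 0 gives the reaction function q_H = (79 - q_L)/2.
The leader anticipates this reaction. Substituting into P = 104 - Q gives P = 129/2 - (1/2)q_L, so π_L = (129/2 - (1/2)q_L)q_L - 30q_L.
Leader FOC: 69/2 - q_L = 0, so q_L = 69/2.
Then q_H = (79 - 69/2)/2 = 89/4.
Price P = 104 - 227/4 = 189/4.
Helios's profit: (189/4 - 25)·(89/4) = 495.0625.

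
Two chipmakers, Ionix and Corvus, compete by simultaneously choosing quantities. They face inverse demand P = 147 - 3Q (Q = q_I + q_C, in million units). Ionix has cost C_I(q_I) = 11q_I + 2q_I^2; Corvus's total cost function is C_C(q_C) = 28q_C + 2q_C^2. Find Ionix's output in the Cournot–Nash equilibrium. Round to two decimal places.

11.02

Ionix's profit: π_I = (147 - 3Q)q_I - (11q_I + 2q_I²). Setting ∂π_I/∂q_I = 0: 136 - 10q_I - 3(q_C) = 0.
Corvus's profit: π_C = (147 - 3Q)q_C - (28q_C + 2q_C²). Setting ∂π_C/∂q_C = 0: 119 - 10q_C - 3(q_I) = 0.
Rearranging gives the reaction functions q_I = (136 - 3q_C)/10 and q_C = (119 - 3q_I)/10.
Substituting one into the other gives q_I = 1003/91 and q_C = 782/91.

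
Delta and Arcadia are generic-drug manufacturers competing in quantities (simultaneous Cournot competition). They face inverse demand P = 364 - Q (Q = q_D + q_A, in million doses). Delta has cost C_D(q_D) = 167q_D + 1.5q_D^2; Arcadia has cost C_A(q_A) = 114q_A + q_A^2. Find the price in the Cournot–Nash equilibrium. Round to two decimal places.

Delta's profit: π_D = (364 - Q)q_D - (167q_D + (3/2)q_D²). Setting ∂π_D/∂q_D = 0: 197 - 5q_D - (q_A) = 0.
Arcadia's first-order condition: 250 - 4q_A - (q_D) = 0.
Rearranging gives the reaction functions q_D = (197 - q_A)/5 and q_A = (250 - q_D)/4.
Substituting one into the other gives q_D = 538/19 and q_A = 1053/19.
Total output Q = 1591/19, so price P = 364 - 1591/19 = 280.2632.

280.26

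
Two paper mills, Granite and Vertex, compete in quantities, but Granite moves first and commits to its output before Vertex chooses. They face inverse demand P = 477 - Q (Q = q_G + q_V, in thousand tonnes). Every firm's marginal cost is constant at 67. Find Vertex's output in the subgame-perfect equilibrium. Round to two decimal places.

The follower Vertex best-responds to any q_G: π_V = (477 - Q)q_V - 67q_V.
Follower FOC: 410 - q_G - 2q_V = 0, so q_V(q_G) = (410 - q_G)/2.
The leader anticipates this reaction. Substituting into P = 477 - Q gives P = 272 - (1/2)q_G, so π_G = (272 - (1/2)q_G)q_G - 67q_G.
Maximising: ∂π_G/∂q_G = 205 - q_G = 0, giving q_G = 205.
Then q_V = (410 - 205)/2 = 205/2.

102.50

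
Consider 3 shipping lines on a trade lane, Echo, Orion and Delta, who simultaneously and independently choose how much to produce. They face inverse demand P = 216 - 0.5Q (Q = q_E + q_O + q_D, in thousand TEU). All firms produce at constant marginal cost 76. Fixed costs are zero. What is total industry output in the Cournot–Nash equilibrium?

210

A representative firm's profit is π_i = q_i(216 - 0.5Q) - 76q_i.
First-order condition (treating rivals' output as given): 140 - q_i - (1/2)·Σ_{j≠i} q_j = 0.
With identical firms every q_j equals q_i, so Σ_{j≠i} q_j = 2q_i and 140 = 2q_i, giving q_i = 70.
Total output Q = 70 + 70 + 70 = 210.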